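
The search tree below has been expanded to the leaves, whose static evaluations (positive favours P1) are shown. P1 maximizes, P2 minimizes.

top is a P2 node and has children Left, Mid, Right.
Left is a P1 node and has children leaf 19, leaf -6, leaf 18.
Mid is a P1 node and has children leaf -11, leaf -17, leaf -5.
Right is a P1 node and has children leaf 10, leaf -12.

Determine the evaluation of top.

-5

Left (P1): max(19, -6, 18) = 19
Mid (P1): max(-11, -17, -5) = -5
Right (P1): max(10, -12) = 10
top (P2): min(19, -5, 10) = -5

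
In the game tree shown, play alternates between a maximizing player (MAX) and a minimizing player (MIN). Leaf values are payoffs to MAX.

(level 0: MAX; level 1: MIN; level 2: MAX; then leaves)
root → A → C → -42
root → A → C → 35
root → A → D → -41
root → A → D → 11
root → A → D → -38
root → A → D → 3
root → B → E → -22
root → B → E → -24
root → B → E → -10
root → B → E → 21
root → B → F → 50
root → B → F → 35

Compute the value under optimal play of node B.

21

E (MAX): max(-22, -24, -10, 21) = 21
F (MAX): max(50, 35) = 50
B (MIN): min(21, 50) = 21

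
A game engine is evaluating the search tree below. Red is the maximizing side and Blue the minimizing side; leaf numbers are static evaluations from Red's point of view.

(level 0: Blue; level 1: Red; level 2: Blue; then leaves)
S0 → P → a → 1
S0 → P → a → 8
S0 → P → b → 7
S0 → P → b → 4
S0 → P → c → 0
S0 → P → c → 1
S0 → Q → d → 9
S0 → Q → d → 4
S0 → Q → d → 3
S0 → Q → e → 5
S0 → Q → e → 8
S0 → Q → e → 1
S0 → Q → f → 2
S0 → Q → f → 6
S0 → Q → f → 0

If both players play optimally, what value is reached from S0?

a (Blue): min(1, 8) = 1
b (Blue): min(7, 4) = 4
c (Blue): min(0, 1) = 0
P (Red): max(1, 4, 0) = 4
d (Blue): min(9, 4, 3) = 3
e (Blue): min(5, 8, 1) = 1
f (Blue): min(2, 6, 0) = 0
Q (Red): max(3, 1, 0) = 3
S0 (Blue): min(4, 3) = 3

3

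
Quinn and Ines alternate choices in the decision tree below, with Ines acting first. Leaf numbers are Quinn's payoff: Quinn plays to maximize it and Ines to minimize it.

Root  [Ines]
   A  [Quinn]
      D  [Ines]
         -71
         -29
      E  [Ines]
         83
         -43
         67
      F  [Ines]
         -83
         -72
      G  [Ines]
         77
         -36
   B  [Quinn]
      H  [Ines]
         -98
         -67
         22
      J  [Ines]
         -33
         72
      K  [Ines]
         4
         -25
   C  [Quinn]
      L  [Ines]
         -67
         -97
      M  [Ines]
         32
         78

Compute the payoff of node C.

32

L (Ines): min(-67, -97) = -97
M (Ines): min(32, 78) = 32
C (Quinn): max(-97, 32) = 32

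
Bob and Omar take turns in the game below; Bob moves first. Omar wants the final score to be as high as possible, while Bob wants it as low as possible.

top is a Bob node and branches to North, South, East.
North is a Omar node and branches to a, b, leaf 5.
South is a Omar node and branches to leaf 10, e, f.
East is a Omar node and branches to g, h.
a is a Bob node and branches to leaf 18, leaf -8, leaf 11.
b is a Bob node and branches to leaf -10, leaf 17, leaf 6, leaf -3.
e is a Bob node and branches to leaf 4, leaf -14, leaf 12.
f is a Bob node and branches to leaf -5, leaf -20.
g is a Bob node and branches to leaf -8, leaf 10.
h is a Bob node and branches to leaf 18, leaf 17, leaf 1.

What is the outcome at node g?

g (Bob): min(-8, 10) = -8

-8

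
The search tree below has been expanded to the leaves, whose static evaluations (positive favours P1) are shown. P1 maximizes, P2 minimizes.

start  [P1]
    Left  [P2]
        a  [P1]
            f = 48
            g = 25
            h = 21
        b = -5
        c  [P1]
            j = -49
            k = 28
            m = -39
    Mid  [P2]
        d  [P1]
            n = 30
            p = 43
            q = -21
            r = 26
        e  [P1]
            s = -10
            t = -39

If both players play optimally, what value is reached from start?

a (P1): max(48, 25, 21) = 48
c (P1): max(-49, 28, -39) = 28
Left (P2): min(48, -5, 28) = -5
d (P1): max(30, 43, -21, 26) = 43
e (P1): max(-10, -39) = -10
Mid (P2): min(43, -10) = -10
start (P1): max(-5, -10) = -5

-5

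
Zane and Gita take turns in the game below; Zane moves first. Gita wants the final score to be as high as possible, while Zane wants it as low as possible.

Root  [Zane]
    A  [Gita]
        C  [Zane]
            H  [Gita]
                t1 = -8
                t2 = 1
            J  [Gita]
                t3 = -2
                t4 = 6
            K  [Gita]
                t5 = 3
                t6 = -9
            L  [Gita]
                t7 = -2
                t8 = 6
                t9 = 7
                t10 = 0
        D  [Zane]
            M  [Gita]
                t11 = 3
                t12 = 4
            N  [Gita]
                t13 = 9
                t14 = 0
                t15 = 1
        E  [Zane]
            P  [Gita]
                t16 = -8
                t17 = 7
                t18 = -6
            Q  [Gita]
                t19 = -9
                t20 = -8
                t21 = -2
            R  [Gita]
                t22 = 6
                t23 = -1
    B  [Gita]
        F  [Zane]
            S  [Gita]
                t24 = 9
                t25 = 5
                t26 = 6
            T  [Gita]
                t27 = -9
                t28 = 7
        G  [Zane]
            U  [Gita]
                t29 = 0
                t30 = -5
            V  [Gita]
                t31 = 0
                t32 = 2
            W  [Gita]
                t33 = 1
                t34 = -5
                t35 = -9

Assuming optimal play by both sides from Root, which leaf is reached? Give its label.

t12

H (Gita): max(-8, 1) = 1
J (Gita): max(-2, 6) = 6
K (Gita): max(3, -9) = 3
L (Gita): max(-2, 6, 7, 0) = 7
C (Zane): min(1, 6, 3, 7) = 1
M (Gita): max(3, 4) = 4
N (Gita): max(9, 0, 1) = 9
D (Zane): min(4, 9) = 4
P (Gita): max(-8, 7, -6) = 7
Q (Gita): max(-9, -8, -2) = -2
R (Gita): max(6, -1) = 6
E (Zane): min(7, -2, 6) = -2
A (Gita): max(1, 4, -2) = 4
S (Gita): max(9, 5, 6) = 9
T (Gita): max(-9, 7) = 7
F (Zane): min(9, 7) = 7
U (Gita): max(0, -5) = 0
V (Gita): max(0, 2) = 2
W (Gita): max(1, -5, -9) = 1
G (Zane): min(0, 2, 1) = 0
B (Gita): max(7, 0) = 7
Root (Zane): min(4, 7) = 4
At Root, Zane picks A (lowest: 4).
At A, Gita picks D (highest: 4).
At D, Zane picks M (lowest: 4).
At M, Gita picks t12 (highest: 4).
Terminal value 4.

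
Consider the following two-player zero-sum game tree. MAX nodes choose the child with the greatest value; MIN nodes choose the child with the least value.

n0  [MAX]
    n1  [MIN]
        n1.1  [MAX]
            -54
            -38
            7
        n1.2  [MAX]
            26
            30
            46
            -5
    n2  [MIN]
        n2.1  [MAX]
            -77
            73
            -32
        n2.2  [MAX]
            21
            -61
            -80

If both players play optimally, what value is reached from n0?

21

n1.1 (MAX): max(-54, -38, 7) = 7
n1.2 (MAX): max(26, 30, 46, -5) = 46
n1 (MIN): min(7, 46) = 7
n2.1 (MAX): max(-77, 73, -32) = 73
n2.2 (MAX): max(21, -61, -80) = 21
n2 (MIN): min(73, 21) = 21
n0 (MAX): max(7, 21) = 21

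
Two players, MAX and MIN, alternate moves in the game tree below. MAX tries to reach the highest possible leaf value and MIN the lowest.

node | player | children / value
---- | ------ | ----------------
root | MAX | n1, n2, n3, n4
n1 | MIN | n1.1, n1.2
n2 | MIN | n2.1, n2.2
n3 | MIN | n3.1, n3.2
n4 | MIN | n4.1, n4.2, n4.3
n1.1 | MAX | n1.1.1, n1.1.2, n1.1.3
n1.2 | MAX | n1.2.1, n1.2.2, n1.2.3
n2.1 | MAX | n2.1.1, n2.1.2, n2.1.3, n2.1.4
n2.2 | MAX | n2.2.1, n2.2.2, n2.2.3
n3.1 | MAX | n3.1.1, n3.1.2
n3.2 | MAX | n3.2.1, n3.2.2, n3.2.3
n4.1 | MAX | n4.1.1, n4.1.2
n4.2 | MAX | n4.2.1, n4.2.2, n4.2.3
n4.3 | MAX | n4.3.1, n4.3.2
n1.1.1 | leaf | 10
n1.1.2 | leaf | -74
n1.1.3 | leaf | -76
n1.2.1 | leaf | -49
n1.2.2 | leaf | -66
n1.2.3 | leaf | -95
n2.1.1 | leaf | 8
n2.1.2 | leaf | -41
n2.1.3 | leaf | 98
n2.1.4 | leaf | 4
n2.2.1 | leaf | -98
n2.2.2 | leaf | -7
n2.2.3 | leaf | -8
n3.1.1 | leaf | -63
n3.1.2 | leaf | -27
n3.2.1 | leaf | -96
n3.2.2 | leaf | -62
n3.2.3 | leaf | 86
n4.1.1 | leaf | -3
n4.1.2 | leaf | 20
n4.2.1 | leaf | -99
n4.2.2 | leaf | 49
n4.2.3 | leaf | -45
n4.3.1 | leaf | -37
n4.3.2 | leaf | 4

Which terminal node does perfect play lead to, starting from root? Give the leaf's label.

n4.3.2

n1.1 (MAX): max(10, -74, -76) = 10
n1.2 (MAX): max(-49, -66, -95) = -49
n1 (MIN): min(10, -49) = -49
n2.1 (MAX): max(8, -41, 98, 4) = 98
n2.2 (MAX): max(-98, -7, -8) = -7
n2 (MIN): min(98, -7) = -7
n3.1 (MAX): max(-63, -27) = -27
n3.2 (MAX): max(-96, -62, 86) = 86
n3 (MIN): min(-27, 86) = -27
n4.1 (MAX): max(-3, 20) = 20
n4.2 (MAX): max(-99, 49, -45) = 49
n4.3 (MAX): max(-37, 4) = 4
n4 (MIN): min(20, 49, 4) = 4
root (MAX): max(-49, -7, -27, 4) = 4
At root, MAX picks n4 (highest: 4).
At n4, MIN picks n4.3 (lowest: 4).
At n4.3, MAX picks n4.3.2 (highest: 4).
Terminal value 4.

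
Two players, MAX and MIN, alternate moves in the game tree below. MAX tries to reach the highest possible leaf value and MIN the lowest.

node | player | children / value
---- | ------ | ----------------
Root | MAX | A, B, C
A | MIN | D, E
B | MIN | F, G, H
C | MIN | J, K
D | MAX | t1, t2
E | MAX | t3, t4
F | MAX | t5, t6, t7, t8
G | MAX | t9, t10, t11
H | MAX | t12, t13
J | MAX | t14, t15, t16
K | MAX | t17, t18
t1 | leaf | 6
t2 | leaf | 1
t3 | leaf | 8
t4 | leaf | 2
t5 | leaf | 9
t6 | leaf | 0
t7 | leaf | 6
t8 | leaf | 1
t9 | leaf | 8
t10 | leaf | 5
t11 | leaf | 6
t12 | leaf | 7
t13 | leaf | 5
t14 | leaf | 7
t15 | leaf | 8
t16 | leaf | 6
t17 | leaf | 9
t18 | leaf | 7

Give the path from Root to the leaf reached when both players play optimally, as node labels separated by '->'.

Root -> C -> J -> t15

D (MAX): max(6, 1) = 6
E (MAX): max(8, 2) = 8
A (MIN): min(6, 8) = 6
F (MAX): max(9, 0, 6, 1) = 9
G (MAX): max(8, 5, 6) = 8
H (MAX): max(7, 5) = 7
B (MIN): min(9, 8, 7) = 7
J (MAX): max(7, 8, 6) = 8
K (MAX): max(9, 7) = 9
C (MIN): min(8, 9) = 8
Root (MAX): max(6, 7, 8) = 8
At Root, MAX picks C (highest: 8).
At C, MIN picks J (lowest: 8).
At J, MAX picks t15 (highest: 8).
Terminal value 8.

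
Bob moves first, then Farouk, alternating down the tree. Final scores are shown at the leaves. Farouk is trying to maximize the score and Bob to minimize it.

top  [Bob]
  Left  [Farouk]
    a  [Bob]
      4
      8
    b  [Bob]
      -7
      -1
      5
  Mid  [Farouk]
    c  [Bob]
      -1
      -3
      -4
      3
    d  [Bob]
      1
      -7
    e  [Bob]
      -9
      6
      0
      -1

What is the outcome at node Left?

a (Bob): min(4, 8) = 4
b (Bob): min(-7, -1, 5) = -7
Left (Farouk): max(4, -7) = 4

4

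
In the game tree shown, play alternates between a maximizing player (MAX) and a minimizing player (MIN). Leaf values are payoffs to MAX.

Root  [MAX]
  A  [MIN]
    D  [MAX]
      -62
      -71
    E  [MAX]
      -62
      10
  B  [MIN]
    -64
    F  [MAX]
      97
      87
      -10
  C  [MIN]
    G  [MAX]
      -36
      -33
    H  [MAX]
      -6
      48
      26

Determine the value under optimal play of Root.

D (MAX): max(-62, -71) = -62
E (MAX): max(-62, 10) = 10
A (MIN): min(-62, 10) = -62
F (MAX): max(97, 87, -10) = 97
B (MIN): min(-64, 97) = -64
G (MAX): max(-36, -33) = -33
H (MAX): max(-6, 48, 26) = 48
C (MIN): min(-33, 48) = -33
Root (MAX): max(-62, -64, -33) = -33

-33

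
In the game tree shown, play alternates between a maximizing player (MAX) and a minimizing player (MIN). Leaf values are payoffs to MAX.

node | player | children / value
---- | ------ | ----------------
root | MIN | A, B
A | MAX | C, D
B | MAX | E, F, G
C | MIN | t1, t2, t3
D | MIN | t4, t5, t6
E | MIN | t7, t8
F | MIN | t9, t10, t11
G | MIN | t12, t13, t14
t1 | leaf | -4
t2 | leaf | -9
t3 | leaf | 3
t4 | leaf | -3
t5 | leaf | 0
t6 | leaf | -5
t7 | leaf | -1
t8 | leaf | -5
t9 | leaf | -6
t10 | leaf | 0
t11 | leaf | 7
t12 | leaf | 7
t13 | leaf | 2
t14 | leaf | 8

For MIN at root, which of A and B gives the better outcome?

C (MIN): min(-4, -9, 3) = -9
D (MIN): min(-3, 0, -5) = -5
A (MAX): max(-9, -5) = -5
E (MIN): min(-1, -5) = -5
F (MIN): min(-6, 0, 7) = -6
G (MIN): min(7, 2, 8) = 2
B (MAX): max(-5, -6, 2) = 2
MIN prefers the lower value; A=-5, B=2. A is better since -5 < 2.

A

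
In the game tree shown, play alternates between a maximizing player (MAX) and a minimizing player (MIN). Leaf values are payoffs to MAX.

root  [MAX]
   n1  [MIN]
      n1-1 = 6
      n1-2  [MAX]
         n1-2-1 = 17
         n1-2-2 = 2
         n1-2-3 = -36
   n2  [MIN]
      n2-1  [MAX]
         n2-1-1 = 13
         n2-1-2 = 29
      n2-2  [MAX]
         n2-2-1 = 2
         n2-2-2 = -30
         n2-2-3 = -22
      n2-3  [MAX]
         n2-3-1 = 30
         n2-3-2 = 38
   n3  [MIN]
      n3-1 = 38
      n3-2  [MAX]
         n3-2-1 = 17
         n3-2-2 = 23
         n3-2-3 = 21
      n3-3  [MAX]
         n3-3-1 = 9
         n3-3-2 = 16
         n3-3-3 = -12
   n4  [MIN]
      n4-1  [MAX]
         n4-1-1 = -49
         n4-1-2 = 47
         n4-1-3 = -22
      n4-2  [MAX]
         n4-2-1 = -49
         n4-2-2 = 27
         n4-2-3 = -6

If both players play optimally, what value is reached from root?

n1-2 (MAX): max(17, 2, -36) = 17
n1 (MIN): min(6, 17) = 6
n2-1 (MAX): max(13, 29) = 29
n2-2 (MAX): max(2, -30, -22) = 2
n2-3 (MAX): max(30, 38) = 38
n2 (MIN): min(29, 2, 38) = 2
n3-2 (MAX): max(17, 23, 21) = 23
n3-3 (MAX): max(9, 16, -12) = 16
n3 (MIN): min(38, 23, 16) = 16
n4-1 (MAX): max(-49, 47, -22) = 47
n4-2 (MAX): max(-49, 27, -6) = 27
n4 (MIN): min(47, 27) = 27
root (MAX): max(6, 2, 16, 27) = 27

27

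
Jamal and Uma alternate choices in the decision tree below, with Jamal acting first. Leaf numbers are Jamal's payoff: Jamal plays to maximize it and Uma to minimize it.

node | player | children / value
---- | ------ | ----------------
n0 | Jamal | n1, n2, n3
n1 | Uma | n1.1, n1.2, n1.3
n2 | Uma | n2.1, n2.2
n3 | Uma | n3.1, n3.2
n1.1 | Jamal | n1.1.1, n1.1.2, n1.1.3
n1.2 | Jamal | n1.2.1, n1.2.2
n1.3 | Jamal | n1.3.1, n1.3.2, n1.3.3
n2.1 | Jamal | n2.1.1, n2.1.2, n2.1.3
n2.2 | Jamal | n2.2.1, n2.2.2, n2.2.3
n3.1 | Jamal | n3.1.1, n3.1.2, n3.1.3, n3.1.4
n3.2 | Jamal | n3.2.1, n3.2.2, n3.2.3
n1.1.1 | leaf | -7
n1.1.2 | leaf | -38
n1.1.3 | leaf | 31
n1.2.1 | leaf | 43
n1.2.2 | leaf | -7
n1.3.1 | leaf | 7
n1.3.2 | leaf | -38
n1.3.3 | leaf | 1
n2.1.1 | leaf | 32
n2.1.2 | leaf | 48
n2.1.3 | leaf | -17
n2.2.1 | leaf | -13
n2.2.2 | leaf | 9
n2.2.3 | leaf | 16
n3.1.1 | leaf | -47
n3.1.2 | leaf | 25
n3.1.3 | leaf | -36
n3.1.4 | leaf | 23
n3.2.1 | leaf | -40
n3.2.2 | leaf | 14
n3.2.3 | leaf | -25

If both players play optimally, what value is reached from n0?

n1.1 (Jamal): max(-7, -38, 31) = 31
n1.2 (Jamal): max(43, -7) = 43
n1.3 (Jamal): max(7, -38, 1) = 7
n1 (Uma): min(31, 43, 7) = 7
n2.1 (Jamal): max(32, 48, -17) = 48
n2.2 (Jamal): max(-13, 9, 16) = 16
n2 (Uma): min(48, 16) = 16
n3.1 (Jamal): max(-47, 25, -36, 23) = 25
n3.2 (Jamal): max(-40, 14, -25) = 14
n3 (Uma): min(25, 14) = 14
n0 (Jamal): max(7, 16, 14) = 16

16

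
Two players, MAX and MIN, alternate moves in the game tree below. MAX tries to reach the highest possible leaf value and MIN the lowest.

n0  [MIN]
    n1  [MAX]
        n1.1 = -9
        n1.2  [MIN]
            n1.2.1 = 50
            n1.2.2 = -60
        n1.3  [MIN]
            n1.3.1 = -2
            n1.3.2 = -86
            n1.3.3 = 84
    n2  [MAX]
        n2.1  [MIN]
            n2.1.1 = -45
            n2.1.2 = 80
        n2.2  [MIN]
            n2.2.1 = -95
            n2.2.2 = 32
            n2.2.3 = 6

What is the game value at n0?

-45

n1.2 (MIN): min(50, -60) = -60
n1.3 (MIN): min(-2, -86, 84) = -86
n1 (MAX): max(-9, -60, -86) = -9
n2.1 (MIN): min(-45, 80) = -45
n2.2 (MIN): min(-95, 32, 6) = -95
n2 (MAX): max(-45, -95) = -45
n0 (MIN): min(-9, -45) = -45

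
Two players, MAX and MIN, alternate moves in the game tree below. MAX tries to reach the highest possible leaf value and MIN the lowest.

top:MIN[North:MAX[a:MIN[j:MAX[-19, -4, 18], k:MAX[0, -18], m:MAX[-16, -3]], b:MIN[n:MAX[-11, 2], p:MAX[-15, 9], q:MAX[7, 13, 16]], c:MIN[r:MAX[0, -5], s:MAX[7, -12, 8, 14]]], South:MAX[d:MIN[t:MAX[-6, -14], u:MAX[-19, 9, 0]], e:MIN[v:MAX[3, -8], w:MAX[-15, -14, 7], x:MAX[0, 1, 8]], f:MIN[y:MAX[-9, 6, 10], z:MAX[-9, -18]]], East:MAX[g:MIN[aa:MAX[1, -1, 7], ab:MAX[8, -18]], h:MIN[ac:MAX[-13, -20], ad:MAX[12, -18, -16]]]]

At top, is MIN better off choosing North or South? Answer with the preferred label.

j (MAX): max(-19, -4, 18) = 18
k (MAX): max(0, -18) = 0
m (MAX): max(-16, -3) = -3
a (MIN): min(18, 0, -3) = -3
n (MAX): max(-11, 2) = 2
p (MAX): max(-15, 9) = 9
q (MAX): max(7, 13, 16) = 16
b (MIN): min(2, 9, 16) = 2
r (MAX): max(0, -5) = 0
s (MAX): max(7, -12, 8, 14) = 14
c (MIN): min(0, 14) = 0
North (MAX): max(-3, 2, 0) = 2
t (MAX): max(-6, -14) = -6
u (MAX): max(-19, 9, 0) = 9
d (MIN): min(-6, 9) = -6
v (MAX): max(3, -8) = 3
w (MAX): max(-15, -14, 7) = 7
x (MAX): max(0, 1, 8) = 8
e (MIN): min(3, 7, 8) = 3
y (MAX): max(-9, 6, 10) = 10
z (MAX): max(-9, -18) = -9
f (MIN): min(10, -9) = -9
South (MAX): max(-6, 3, -9) = 3
MIN prefers the lower value; North=2, South=3. North is better since 2 < 3.

North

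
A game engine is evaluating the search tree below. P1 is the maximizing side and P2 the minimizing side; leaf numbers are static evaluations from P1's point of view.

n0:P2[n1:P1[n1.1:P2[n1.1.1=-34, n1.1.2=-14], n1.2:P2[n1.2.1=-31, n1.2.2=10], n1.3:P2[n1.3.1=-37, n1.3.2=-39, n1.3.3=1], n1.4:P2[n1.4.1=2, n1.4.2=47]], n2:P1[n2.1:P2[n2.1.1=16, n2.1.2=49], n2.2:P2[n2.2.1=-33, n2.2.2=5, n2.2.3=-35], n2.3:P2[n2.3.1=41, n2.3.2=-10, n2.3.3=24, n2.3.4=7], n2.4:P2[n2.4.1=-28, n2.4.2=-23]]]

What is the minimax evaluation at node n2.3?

n2.3 (P2): min(41, -10, 24, 7) = -10

-10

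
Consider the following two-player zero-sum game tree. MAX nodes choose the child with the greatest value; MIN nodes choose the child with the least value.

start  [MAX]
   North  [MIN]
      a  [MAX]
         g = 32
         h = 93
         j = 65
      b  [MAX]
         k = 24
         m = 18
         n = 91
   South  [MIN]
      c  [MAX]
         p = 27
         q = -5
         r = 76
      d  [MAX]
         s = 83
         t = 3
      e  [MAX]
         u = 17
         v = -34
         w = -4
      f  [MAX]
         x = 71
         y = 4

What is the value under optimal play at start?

a (MAX): max(32, 93, 65) = 93
b (MAX): max(24, 18, 91) = 91
North (MIN): min(93, 91) = 91
c (MAX): max(27, -5, 76) = 76
d (MAX): max(83, 3) = 83
e (MAX): max(17, -34, -4) = 17
f (MAX): max(71, 4) = 71
South (MIN): min(76, 83, 17, 71) = 17
start (MAX): max(91, 17) = 91

91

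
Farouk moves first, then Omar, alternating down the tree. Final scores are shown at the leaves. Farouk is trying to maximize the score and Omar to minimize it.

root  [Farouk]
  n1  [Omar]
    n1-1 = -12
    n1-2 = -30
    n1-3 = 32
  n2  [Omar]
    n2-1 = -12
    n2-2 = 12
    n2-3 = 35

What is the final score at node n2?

n2 (Omar): min(-12, 12, 35) = -12

-12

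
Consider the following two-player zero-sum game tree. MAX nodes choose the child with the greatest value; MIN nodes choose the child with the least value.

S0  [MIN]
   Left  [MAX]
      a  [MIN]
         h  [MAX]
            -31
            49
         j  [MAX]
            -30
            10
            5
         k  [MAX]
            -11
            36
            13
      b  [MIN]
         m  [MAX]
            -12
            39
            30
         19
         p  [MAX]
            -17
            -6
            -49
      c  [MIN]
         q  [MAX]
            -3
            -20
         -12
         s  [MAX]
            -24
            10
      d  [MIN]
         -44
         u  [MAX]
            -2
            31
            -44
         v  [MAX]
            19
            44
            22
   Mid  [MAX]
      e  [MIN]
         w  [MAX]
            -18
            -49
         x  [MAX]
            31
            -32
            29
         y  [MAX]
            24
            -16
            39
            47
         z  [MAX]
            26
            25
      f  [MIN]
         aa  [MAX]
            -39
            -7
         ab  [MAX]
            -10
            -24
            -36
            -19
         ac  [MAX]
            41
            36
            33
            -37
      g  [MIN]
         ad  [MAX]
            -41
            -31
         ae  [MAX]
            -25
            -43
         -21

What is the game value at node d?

u (MAX): max(-2, 31, -44) = 31
v (MAX): max(19, 44, 22) = 44
d (MIN): min(-44, 31, 44) = -44

-44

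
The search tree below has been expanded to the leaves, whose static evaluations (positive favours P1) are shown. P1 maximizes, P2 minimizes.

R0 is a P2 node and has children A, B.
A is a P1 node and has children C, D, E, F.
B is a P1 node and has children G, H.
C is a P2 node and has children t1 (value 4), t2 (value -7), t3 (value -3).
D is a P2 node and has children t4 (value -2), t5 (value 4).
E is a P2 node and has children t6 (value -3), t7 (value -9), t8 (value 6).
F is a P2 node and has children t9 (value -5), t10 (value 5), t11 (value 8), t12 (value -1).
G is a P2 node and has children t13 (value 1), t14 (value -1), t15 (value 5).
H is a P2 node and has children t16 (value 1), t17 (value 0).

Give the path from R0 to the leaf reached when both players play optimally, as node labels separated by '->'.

C (P2): min(4, -7, -3) = -7
D (P2): min(-2, 4) = -2
E (P2): min(-3, -9, 6) = -9
F (P2): min(-5, 5, 8, -1) = -5
A (P1): max(-7, -2, -9, -5) = -2
G (P2): min(1, -1, 5) = -1
H (P2): min(1, 0) = 0
B (P1): max(-1, 0) = 0
R0 (P2): min(-2, 0) = -2
At R0, P2 picks A (lowest: -2).
At A, P1 picks D (highest: -2).
At D, P2 picks t4 (lowest: -2).
Terminal value -2.

R0 -> A -> D -> t4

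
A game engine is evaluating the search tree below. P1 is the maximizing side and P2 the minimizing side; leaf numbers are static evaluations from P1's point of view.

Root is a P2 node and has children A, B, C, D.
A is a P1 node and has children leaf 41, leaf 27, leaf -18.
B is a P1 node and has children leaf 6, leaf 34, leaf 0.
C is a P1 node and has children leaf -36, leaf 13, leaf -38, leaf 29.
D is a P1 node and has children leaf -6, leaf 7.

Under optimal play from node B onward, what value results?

34

B (P1): max(6, 34, 0) = 34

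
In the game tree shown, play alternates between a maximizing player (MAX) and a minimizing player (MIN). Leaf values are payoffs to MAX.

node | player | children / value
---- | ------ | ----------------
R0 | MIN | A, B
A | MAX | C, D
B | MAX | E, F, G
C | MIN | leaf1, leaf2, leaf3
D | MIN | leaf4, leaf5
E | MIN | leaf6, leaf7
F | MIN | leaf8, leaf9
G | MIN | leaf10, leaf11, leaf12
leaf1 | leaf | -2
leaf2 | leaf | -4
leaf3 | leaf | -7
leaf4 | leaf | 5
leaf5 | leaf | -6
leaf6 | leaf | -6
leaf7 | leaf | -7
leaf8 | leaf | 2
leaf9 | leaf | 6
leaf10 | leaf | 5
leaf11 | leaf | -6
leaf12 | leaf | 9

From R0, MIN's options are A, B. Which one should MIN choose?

C (MIN): min(-2, -4, -7) = -7
D (MIN): min(5, -6) = -6
A (MAX): max(-7, -6) = -6
E (MIN): min(-6, -7) = -7
F (MIN): min(2, 6) = 2
G (MIN): min(5, -6, 9) = -6
B (MAX): max(-7, 2, -6) = 2
R0 (MIN): min(-6, 2) = -6
MIN at R0 wants the lowest of {A=-6, B=2}, so chooses A.

A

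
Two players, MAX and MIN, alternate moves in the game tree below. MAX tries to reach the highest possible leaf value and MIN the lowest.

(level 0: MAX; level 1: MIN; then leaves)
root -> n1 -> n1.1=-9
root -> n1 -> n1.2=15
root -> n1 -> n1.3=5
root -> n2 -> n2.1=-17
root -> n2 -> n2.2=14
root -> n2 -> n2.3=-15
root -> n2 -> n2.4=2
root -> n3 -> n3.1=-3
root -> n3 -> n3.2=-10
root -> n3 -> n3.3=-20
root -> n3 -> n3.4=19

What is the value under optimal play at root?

n1 (MIN): min(-9, 15, 5) = -9
n2 (MIN): min(-17, 14, -15, 2) = -17
n3 (MIN): min(-3, -10, -20, 19) = -20
root (MAX): max(-9, -17, -20) = -9

-9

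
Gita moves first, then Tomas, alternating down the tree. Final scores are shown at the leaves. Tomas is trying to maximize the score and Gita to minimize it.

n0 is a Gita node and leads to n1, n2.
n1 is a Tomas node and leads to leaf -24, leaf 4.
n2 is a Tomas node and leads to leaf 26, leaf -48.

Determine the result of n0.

n1 (Tomas): max(-24, 4) = 4
n2 (Tomas): max(26, -48) = 26
n0 (Gita): min(4, 26) = 4

4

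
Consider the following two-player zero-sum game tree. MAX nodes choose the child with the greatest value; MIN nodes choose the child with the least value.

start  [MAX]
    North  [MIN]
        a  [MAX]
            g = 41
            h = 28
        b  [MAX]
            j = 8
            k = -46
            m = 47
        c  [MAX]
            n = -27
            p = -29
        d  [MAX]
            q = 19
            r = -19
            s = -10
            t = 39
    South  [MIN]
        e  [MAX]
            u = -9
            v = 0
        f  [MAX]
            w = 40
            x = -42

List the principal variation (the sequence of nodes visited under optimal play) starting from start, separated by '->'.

start -> South -> e -> v

a (MAX): max(41, 28) = 41
b (MAX): max(8, -46, 47) = 47
c (MAX): max(-27, -29) = -27
d (MAX): max(19, -19, -10, 39) = 39
North (MIN): min(41, 47, -27, 39) = -27
e (MAX): max(-9, 0) = 0
f (MAX): max(40, -42) = 40
South (MIN): min(0, 40) = 0
start (MAX): max(-27, 0) = 0
At start, MAX picks South (highest: 0).
At South, MIN picks e (lowest: 0).
At e, MAX picks v (highest: 0).
Terminal value 0.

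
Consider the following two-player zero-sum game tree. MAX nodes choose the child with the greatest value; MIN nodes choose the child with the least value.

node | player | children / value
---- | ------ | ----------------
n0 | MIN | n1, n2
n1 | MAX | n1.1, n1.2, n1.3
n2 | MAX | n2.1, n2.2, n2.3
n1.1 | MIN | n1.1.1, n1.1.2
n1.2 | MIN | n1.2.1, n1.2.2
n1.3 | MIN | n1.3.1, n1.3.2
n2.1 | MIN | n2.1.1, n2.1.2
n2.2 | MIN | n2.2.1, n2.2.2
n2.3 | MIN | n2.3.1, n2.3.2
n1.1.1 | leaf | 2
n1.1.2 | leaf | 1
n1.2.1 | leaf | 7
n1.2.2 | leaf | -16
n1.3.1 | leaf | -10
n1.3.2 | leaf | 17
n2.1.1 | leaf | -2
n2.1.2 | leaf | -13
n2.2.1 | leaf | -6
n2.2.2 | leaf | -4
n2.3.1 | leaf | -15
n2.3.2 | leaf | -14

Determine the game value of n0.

n1.1 (MIN): min(2, 1) = 1
n1.2 (MIN): min(7, -16) = -16
n1.3 (MIN): min(-10, 17) = -10
n1 (MAX): max(1, -16, -10) = 1
n2.1 (MIN): min(-2, -13) = -13
n2.2 (MIN): min(-6, -4) = -6
n2.3 (MIN): min(-15, -14) = -15
n2 (MAX): max(-13, -6, -15) = -6
n0 (MIN): min(1, -6) = -6

-6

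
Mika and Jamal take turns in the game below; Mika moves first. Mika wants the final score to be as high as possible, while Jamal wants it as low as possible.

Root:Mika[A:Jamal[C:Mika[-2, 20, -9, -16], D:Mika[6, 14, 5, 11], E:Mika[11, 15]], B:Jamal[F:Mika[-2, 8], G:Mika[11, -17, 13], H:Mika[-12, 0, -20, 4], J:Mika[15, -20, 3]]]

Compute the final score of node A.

C (Mika): max(-2, 20, -9, -16) = 20
D (Mika): max(6, 14, 5, 11) = 14
E (Mika): max(11, 15) = 15
A (Jamal): min(20, 14, 15) = 14

14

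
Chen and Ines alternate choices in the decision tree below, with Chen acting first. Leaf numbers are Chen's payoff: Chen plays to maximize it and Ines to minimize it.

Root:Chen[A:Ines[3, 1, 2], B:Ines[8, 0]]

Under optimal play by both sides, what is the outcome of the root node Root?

A (Ines): min(3, 1, 2) = 1
B (Ines): min(8, 0) = 0
Root (Chen): max(1, 0) = 1

1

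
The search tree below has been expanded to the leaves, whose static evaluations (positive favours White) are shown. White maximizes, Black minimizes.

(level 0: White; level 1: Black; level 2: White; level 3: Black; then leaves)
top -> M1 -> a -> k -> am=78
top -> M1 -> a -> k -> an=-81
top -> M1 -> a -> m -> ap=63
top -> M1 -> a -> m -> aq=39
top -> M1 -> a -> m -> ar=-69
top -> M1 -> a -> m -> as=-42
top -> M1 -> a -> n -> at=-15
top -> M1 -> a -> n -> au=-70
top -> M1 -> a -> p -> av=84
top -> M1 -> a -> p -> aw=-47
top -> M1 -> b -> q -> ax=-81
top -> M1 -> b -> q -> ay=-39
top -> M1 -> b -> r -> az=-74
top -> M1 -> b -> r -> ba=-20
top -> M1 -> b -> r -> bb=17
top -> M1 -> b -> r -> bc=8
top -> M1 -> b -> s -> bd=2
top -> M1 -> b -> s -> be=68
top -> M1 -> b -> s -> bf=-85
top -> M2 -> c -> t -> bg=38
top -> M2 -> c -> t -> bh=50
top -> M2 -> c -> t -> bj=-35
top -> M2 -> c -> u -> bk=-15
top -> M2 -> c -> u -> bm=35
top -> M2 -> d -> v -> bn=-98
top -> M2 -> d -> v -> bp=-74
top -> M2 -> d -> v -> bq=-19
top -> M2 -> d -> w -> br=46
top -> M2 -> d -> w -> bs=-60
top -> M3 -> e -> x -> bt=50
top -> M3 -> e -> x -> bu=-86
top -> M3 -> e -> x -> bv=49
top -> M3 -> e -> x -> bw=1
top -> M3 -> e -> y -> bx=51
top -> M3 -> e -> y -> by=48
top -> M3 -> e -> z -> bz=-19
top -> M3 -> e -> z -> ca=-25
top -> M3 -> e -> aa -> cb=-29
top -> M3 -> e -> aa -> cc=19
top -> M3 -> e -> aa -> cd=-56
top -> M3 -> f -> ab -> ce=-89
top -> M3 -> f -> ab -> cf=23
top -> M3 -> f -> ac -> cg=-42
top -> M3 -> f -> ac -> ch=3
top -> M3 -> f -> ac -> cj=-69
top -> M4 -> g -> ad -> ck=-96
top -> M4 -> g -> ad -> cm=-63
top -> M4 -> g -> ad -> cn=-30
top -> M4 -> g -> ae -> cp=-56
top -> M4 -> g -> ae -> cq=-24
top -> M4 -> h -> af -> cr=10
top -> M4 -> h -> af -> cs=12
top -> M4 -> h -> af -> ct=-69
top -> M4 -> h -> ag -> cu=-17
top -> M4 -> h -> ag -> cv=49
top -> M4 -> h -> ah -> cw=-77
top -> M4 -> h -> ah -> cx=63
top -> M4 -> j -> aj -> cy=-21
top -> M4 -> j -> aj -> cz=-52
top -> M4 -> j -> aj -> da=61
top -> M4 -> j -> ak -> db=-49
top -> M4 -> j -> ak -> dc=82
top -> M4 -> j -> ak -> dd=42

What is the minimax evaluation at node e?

x (Black): min(50, -86, 49, 1) = -86
y (Black): min(51, 48) = 48
z (Black): min(-19, -25) = -25
aa (Black): min(-29, 19, -56) = -56
e (White): max(-86, 48, -25, -56) = 48

48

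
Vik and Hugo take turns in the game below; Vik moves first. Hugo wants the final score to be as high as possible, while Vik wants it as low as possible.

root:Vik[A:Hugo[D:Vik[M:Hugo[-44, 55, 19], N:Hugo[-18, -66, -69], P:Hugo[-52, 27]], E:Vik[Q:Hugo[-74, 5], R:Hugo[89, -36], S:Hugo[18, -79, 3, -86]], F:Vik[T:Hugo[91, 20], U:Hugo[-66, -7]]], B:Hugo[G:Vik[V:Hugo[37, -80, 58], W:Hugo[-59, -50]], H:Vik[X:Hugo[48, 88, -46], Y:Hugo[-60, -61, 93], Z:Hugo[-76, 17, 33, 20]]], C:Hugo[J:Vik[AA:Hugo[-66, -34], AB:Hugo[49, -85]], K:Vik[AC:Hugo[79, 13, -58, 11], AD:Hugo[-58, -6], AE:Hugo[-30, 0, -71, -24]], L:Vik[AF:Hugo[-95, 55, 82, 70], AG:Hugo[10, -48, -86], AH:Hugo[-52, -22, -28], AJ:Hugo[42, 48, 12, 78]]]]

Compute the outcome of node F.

T (Hugo): max(91, 20) = 91
U (Hugo): max(-66, -7) = -7
F (Vik): min(91, -7) = -7

-7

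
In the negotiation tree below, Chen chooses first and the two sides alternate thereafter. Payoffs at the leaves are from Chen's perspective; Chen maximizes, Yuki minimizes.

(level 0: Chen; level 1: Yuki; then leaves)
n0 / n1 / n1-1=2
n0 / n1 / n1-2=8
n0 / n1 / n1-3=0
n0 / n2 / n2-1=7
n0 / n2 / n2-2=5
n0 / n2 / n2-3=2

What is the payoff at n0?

2

n1 (Yuki): min(2, 8, 0) = 0
n2 (Yuki): min(7, 5, 2) = 2
n0 (Chen): max(0, 2) = 2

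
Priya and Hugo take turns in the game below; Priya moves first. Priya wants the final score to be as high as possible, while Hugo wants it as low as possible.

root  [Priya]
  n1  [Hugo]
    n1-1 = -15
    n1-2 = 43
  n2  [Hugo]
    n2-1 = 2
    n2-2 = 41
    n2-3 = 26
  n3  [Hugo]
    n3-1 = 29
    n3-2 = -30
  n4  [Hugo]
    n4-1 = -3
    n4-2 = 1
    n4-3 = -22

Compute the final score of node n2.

n2 (Hugo): min(2, 41, 26) = 2

2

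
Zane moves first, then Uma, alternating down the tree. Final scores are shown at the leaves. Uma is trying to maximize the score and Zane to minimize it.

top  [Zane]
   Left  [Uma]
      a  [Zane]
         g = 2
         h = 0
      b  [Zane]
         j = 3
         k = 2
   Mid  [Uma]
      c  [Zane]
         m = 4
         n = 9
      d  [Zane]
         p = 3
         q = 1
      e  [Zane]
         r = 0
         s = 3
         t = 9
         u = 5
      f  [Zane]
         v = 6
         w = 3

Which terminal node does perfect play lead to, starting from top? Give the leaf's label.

k

a (Zane): min(2, 0) = 0
b (Zane): min(3, 2) = 2
Left (Uma): max(0, 2) = 2
c (Zane): min(4, 9) = 4
d (Zane): min(3, 1) = 1
e (Zane): min(0, 3, 9, 5) = 0
f (Zane): min(6, 3) = 3
Mid (Uma): max(4, 1, 0, 3) = 4
top (Zane): min(2, 4) = 2
At top, Zane picks Left (lowest: 2).
At Left, Uma picks b (highest: 2).
At b, Zane picks k (lowest: 2).
Terminal value 2.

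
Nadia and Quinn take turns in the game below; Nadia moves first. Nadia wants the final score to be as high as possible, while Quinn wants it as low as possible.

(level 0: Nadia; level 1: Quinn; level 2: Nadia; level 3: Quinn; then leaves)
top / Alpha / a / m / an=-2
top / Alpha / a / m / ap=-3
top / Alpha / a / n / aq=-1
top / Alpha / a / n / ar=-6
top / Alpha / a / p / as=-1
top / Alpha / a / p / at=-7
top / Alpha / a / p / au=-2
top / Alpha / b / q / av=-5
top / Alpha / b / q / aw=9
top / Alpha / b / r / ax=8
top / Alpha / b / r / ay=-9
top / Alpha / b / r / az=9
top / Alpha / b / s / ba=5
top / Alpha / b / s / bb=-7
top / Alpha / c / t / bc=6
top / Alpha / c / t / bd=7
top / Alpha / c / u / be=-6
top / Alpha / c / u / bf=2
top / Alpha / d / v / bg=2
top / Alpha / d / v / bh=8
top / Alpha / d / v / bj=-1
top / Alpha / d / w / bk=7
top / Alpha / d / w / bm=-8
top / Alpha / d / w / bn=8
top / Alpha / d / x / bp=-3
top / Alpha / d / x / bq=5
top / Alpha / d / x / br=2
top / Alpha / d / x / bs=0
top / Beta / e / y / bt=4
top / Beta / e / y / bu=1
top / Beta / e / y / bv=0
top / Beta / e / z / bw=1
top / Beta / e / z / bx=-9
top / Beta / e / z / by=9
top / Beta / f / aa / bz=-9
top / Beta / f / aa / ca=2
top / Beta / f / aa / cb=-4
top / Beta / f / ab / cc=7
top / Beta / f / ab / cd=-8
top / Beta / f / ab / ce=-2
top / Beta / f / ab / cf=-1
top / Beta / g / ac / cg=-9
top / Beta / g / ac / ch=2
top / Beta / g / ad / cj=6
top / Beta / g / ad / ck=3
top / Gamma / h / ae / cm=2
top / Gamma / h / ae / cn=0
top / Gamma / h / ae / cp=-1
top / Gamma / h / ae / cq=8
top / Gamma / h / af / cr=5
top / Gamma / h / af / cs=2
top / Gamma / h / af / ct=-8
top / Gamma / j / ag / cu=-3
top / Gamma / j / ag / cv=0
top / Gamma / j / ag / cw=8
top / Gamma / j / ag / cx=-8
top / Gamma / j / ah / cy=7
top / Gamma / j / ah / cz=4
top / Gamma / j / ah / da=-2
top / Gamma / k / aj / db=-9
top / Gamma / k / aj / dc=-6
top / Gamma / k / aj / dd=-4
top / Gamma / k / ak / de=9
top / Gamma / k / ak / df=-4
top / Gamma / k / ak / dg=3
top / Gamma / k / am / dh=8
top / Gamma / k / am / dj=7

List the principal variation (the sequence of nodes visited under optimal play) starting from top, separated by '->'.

m (Quinn): min(-2, -3) = -3
n (Quinn): min(-1, -6) = -6
p (Quinn): min(-1, -7, -2) = -7
a (Nadia): max(-3, -6, -7) = -3
q (Quinn): min(-5, 9) = -5
r (Quinn): min(8, -9, 9) = -9
s (Quinn): min(5, -7) = -7
b (Nadia): max(-5, -9, -7) = -5
t (Quinn): min(6, 7) = 6
u (Quinn): min(-6, 2) = -6
c (Nadia): max(6, -6) = 6
v (Quinn): min(2, 8, -1) = -1
w (Quinn): min(7, -8, 8) = -8
x (Quinn): min(-3, 5, 2, 0) = -3
d (Nadia): max(-1, -8, -3) = -1
Alpha (Quinn): min(-3, -5, 6, -1) = -5
y (Quinn): min(4, 1, 0) = 0
z (Quinn): min(1, -9, 9) = -9
e (Nadia): max(0, -9) = 0
aa (Quinn): min(-9, 2, -4) = -9
ab (Quinn): min(7, -8, -2, -1) = -8
f (Nadia): max(-9, -8) = -8
ac (Quinn): min(-9, 2) = -9
ad (Quinn): min(6, 3) = 3
g (Nadia): max(-9, 3) = 3
Beta (Quinn): min(0, -8, 3) = -8
ae (Quinn): min(2, 0, -1, 8) = -1
af (Quinn): min(5, 2, -8) = -8
h (Nadia): max(-1, -8) = -1
ag (Quinn): min(-3, 0, 8, -8) = -8
ah (Quinn): min(7, 4, -2) = -2
j (Nadia): max(-8, -2) = -2
aj (Quinn): min(-9, -6, -4) = -9
ak (Quinn): min(9, -4, 3) = -4
am (Quinn): min(8, 7) = 7
k (Nadia): max(-9, -4, 7) = 7
Gamma (Quinn): min(-1, -2, 7) = -2
top (Nadia): max(-5, -8, -2) = -2
At top, Nadia picks Gamma (highest: -2).
At Gamma, Quinn picks j (lowest: -2).
At j, Nadia picks ah (highest: -2).
At ah, Quinn picks da (lowest: -2).
Terminal value -2.

top -> Gamma -> j -> ah -> da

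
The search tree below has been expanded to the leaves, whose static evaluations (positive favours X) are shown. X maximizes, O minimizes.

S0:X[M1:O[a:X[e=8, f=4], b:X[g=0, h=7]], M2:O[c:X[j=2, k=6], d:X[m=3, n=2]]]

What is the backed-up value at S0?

7

a (X): max(8, 4) = 8
b (X): max(0, 7) = 7
M1 (O): min(8, 7) = 7
c (X): max(2, 6) = 6
d (X): max(3, 2) = 3
M2 (O): min(6, 3) = 3
S0 (X): max(7, 3) = 7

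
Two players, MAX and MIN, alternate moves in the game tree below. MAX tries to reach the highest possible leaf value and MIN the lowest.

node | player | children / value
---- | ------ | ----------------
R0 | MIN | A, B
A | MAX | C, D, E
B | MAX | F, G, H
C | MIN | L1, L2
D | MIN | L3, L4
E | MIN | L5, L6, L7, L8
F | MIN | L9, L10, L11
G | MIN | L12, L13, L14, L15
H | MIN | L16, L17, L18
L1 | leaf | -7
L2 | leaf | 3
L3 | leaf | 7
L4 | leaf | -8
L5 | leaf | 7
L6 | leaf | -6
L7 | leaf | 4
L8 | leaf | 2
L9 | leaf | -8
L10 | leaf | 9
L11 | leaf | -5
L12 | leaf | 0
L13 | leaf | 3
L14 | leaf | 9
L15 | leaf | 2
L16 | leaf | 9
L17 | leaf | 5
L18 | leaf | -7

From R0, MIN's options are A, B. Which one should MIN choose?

C (MIN): min(-7, 3) = -7
D (MIN): min(7, -8) = -8
E (MIN): min(7, -6, 4, 2) = -6
A (MAX): max(-7, -8, -6) = -6
F (MIN): min(-8, 9, -5) = -8
G (MIN): min(0, 3, 9, 2) = 0
H (MIN): min(9, 5, -7) = -7
B (MAX): max(-8, 0, -7) = 0
R0 (MIN): min(-6, 0) = -6
MIN at R0 wants the lowest of {A=-6, B=0}, so chooses A.

A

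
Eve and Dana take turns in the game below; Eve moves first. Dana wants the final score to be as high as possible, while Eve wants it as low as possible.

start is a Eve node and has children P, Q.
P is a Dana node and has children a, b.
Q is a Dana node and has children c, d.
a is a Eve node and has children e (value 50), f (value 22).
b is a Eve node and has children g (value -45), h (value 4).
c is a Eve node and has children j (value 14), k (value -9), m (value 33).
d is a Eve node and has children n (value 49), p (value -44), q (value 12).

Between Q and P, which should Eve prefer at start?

Q

c (Eve): min(14, -9, 33) = -9
d (Eve): min(49, -44, 12) = -44
Q (Dana): max(-9, -44) = -9
a (Eve): min(50, 22) = 22
b (Eve): min(-45, 4) = -45
P (Dana): max(22, -45) = 22
Eve prefers the lower value; Q=-9, P=22. Q is better since -9 < 22.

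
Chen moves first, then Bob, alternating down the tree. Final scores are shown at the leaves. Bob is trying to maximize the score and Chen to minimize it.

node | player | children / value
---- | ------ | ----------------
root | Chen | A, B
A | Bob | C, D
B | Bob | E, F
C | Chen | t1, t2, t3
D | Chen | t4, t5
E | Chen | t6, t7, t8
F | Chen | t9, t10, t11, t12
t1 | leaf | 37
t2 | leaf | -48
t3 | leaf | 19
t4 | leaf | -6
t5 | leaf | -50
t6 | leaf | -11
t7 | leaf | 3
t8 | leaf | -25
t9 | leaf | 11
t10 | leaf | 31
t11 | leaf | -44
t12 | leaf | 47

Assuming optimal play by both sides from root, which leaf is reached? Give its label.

t2

C (Chen): min(37, -48, 19) = -48
D (Chen): min(-6, -50) = -50
A (Bob): max(-48, -50) = -48
E (Chen): min(-11, 3, -25) = -25
F (Chen): min(11, 31, -44, 47) = -44
B (Bob): max(-25, -44) = -25
root (Chen): min(-48, -25) = -48
At root, Chen picks A (lowest: -48).
At A, Bob picks C (highest: -48).
At C, Chen picks t2 (lowest: -48).
Terminal value -48.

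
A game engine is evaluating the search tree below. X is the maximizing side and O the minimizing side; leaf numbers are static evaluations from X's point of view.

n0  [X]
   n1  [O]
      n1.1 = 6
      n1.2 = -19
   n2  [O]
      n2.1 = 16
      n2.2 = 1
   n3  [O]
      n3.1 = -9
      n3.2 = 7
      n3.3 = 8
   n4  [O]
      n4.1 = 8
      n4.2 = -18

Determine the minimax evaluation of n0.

n1 (O): min(6, -19) = -19
n2 (O): min(16, 1) = 1
n3 (O): min(-9, 7, 8) = -9
n4 (O): min(8, -18) = -18
n0 (X): max(-19, 1, -9, -18) = 1

1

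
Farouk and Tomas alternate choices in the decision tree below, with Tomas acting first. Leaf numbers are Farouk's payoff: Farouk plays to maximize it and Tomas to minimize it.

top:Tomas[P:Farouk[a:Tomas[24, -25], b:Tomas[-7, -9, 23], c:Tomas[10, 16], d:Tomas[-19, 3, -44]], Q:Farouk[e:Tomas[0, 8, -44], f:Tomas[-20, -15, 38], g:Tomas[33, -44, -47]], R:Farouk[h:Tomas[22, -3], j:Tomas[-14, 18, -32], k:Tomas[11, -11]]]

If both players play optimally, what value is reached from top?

-20

a (Tomas): min(24, -25) = -25
b (Tomas): min(-7, -9, 23) = -9
c (Tomas): min(10, 16) = 10
d (Tomas): min(-19, 3, -44) = -44
P (Farouk): max(-25, -9, 10, -44) = 10
e (Tomas): min(0, 8, -44) = -44
f (Tomas): min(-20, -15, 38) = -20
g (Tomas): min(33, -44, -47) = -47
Q (Farouk): max(-44, -20, -47) = -20
h (Tomas): min(22, -3) = -3
j (Tomas): min(-14, 18, -32) = -32
k (Tomas): min(11, -11) = -11
R (Farouk): max(-3, -32, -11) = -3
top (Tomas): min(10, -20, -3) = -20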